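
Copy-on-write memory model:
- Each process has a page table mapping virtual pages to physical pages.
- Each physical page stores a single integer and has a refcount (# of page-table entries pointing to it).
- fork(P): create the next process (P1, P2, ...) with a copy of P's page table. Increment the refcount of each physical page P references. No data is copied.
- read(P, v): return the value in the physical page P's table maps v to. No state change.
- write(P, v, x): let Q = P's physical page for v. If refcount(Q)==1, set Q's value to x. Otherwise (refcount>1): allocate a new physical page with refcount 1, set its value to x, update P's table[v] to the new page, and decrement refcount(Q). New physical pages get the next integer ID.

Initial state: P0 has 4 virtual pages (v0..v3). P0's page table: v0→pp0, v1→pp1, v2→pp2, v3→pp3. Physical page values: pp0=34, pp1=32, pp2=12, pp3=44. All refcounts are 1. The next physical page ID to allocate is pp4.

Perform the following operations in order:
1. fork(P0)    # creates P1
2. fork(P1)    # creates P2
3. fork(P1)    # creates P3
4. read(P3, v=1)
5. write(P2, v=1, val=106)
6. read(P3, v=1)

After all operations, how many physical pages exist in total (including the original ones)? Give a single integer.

Answer: 5

Derivation:
Op 1: fork(P0) -> P1. 4 ppages; refcounts: pp0:2 pp1:2 pp2:2 pp3:2
Op 2: fork(P1) -> P2. 4 ppages; refcounts: pp0:3 pp1:3 pp2:3 pp3:3
Op 3: fork(P1) -> P3. 4 ppages; refcounts: pp0:4 pp1:4 pp2:4 pp3:4
Op 4: read(P3, v1) -> 32. No state change.
Op 5: write(P2, v1, 106). refcount(pp1)=4>1 -> COPY to pp4. 5 ppages; refcounts: pp0:4 pp1:3 pp2:4 pp3:4 pp4:1
Op 6: read(P3, v1) -> 32. No state change.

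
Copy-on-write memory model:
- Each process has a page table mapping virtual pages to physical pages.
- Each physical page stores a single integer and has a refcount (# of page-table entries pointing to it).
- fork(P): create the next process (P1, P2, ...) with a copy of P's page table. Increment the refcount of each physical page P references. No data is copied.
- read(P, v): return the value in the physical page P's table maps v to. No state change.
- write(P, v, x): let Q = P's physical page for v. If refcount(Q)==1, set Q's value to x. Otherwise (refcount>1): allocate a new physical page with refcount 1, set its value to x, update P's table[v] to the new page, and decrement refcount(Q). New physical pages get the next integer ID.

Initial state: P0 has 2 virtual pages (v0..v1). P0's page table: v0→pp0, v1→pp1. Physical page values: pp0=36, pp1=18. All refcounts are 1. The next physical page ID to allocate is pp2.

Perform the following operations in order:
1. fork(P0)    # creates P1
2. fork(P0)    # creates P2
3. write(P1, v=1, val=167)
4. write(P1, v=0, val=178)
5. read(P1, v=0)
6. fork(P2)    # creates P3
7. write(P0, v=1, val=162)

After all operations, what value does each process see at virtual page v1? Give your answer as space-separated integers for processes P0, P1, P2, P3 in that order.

Answer: 162 167 18 18

Derivation:
Op 1: fork(P0) -> P1. 2 ppages; refcounts: pp0:2 pp1:2
Op 2: fork(P0) -> P2. 2 ppages; refcounts: pp0:3 pp1:3
Op 3: write(P1, v1, 167). refcount(pp1)=3>1 -> COPY to pp2. 3 ppages; refcounts: pp0:3 pp1:2 pp2:1
Op 4: write(P1, v0, 178). refcount(pp0)=3>1 -> COPY to pp3. 4 ppages; refcounts: pp0:2 pp1:2 pp2:1 pp3:1
Op 5: read(P1, v0) -> 178. No state change.
Op 6: fork(P2) -> P3. 4 ppages; refcounts: pp0:3 pp1:3 pp2:1 pp3:1
Op 7: write(P0, v1, 162). refcount(pp1)=3>1 -> COPY to pp4. 5 ppages; refcounts: pp0:3 pp1:2 pp2:1 pp3:1 pp4:1
P0: v1 -> pp4 = 162
P1: v1 -> pp2 = 167
P2: v1 -> pp1 = 18
P3: v1 -> pp1 = 18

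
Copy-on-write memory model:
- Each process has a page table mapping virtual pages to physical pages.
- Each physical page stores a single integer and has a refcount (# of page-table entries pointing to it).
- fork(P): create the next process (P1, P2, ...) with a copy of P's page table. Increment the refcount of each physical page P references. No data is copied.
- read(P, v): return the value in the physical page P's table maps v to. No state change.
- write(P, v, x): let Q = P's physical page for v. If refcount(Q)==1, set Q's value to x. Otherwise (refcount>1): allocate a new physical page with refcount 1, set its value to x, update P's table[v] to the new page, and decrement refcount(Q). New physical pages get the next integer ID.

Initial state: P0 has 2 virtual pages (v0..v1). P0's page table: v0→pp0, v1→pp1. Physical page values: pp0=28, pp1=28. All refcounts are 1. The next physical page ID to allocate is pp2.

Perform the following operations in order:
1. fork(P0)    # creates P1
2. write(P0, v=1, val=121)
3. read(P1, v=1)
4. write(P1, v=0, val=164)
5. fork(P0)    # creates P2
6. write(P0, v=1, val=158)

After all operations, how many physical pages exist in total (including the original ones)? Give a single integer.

Answer: 5

Derivation:
Op 1: fork(P0) -> P1. 2 ppages; refcounts: pp0:2 pp1:2
Op 2: write(P0, v1, 121). refcount(pp1)=2>1 -> COPY to pp2. 3 ppages; refcounts: pp0:2 pp1:1 pp2:1
Op 3: read(P1, v1) -> 28. No state change.
Op 4: write(P1, v0, 164). refcount(pp0)=2>1 -> COPY to pp3. 4 ppages; refcounts: pp0:1 pp1:1 pp2:1 pp3:1
Op 5: fork(P0) -> P2. 4 ppages; refcounts: pp0:2 pp1:1 pp2:2 pp3:1
Op 6: write(P0, v1, 158). refcount(pp2)=2>1 -> COPY to pp4. 5 ppages; refcounts: pp0:2 pp1:1 pp2:1 pp3:1 pp4:1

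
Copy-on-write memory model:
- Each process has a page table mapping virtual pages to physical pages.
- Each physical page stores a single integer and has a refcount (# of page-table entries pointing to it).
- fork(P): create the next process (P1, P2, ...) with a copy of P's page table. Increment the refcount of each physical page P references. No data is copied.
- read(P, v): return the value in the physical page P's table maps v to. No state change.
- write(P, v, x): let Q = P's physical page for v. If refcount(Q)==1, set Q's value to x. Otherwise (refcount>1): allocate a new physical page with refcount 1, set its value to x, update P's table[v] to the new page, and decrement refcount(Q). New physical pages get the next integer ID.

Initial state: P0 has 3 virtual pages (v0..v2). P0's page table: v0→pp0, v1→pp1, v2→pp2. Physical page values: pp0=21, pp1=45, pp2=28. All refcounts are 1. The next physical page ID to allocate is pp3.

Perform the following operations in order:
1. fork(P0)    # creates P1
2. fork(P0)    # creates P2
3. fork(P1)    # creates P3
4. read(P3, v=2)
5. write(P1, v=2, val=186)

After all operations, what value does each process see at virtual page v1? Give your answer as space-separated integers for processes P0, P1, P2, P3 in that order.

Op 1: fork(P0) -> P1. 3 ppages; refcounts: pp0:2 pp1:2 pp2:2
Op 2: fork(P0) -> P2. 3 ppages; refcounts: pp0:3 pp1:3 pp2:3
Op 3: fork(P1) -> P3. 3 ppages; refcounts: pp0:4 pp1:4 pp2:4
Op 4: read(P3, v2) -> 28. No state change.
Op 5: write(P1, v2, 186). refcount(pp2)=4>1 -> COPY to pp3. 4 ppages; refcounts: pp0:4 pp1:4 pp2:3 pp3:1
P0: v1 -> pp1 = 45
P1: v1 -> pp1 = 45
P2: v1 -> pp1 = 45
P3: v1 -> pp1 = 45

Answer: 45 45 45 45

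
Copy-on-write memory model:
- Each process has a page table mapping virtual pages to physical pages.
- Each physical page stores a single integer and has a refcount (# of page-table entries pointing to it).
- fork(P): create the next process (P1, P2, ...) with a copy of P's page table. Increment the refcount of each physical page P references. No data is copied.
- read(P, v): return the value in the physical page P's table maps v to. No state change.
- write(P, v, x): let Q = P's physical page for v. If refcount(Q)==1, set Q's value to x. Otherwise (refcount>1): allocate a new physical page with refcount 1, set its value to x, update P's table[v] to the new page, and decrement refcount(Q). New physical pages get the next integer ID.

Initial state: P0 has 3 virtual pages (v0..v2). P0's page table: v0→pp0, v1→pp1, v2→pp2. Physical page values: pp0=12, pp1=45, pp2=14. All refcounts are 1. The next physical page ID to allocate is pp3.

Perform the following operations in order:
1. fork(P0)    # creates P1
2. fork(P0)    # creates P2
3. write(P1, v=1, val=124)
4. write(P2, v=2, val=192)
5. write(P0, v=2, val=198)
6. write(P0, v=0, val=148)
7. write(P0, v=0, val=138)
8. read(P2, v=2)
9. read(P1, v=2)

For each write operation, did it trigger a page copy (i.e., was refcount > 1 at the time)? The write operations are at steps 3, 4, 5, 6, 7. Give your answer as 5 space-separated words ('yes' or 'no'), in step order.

Op 1: fork(P0) -> P1. 3 ppages; refcounts: pp0:2 pp1:2 pp2:2
Op 2: fork(P0) -> P2. 3 ppages; refcounts: pp0:3 pp1:3 pp2:3
Op 3: write(P1, v1, 124). refcount(pp1)=3>1 -> COPY to pp3. 4 ppages; refcounts: pp0:3 pp1:2 pp2:3 pp3:1
Op 4: write(P2, v2, 192). refcount(pp2)=3>1 -> COPY to pp4. 5 ppages; refcounts: pp0:3 pp1:2 pp2:2 pp3:1 pp4:1
Op 5: write(P0, v2, 198). refcount(pp2)=2>1 -> COPY to pp5. 6 ppages; refcounts: pp0:3 pp1:2 pp2:1 pp3:1 pp4:1 pp5:1
Op 6: write(P0, v0, 148). refcount(pp0)=3>1 -> COPY to pp6. 7 ppages; refcounts: pp0:2 pp1:2 pp2:1 pp3:1 pp4:1 pp5:1 pp6:1
Op 7: write(P0, v0, 138). refcount(pp6)=1 -> write in place. 7 ppages; refcounts: pp0:2 pp1:2 pp2:1 pp3:1 pp4:1 pp5:1 pp6:1
Op 8: read(P2, v2) -> 192. No state change.
Op 9: read(P1, v2) -> 14. No state change.

yes yes yes yes no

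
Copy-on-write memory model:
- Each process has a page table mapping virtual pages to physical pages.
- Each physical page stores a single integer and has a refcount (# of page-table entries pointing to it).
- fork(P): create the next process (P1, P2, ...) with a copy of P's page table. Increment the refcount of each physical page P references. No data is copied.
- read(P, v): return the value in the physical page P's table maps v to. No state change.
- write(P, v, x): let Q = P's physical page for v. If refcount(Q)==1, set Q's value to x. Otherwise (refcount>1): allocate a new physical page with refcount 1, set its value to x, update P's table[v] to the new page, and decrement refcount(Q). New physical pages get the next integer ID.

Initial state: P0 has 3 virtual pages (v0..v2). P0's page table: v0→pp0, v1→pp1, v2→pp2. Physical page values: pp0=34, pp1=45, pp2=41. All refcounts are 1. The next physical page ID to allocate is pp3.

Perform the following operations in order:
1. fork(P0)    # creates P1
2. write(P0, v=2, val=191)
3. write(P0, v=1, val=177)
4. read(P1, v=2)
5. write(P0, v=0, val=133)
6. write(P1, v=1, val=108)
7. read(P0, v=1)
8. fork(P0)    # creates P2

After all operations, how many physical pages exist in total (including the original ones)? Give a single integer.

Answer: 6

Derivation:
Op 1: fork(P0) -> P1. 3 ppages; refcounts: pp0:2 pp1:2 pp2:2
Op 2: write(P0, v2, 191). refcount(pp2)=2>1 -> COPY to pp3. 4 ppages; refcounts: pp0:2 pp1:2 pp2:1 pp3:1
Op 3: write(P0, v1, 177). refcount(pp1)=2>1 -> COPY to pp4. 5 ppages; refcounts: pp0:2 pp1:1 pp2:1 pp3:1 pp4:1
Op 4: read(P1, v2) -> 41. No state change.
Op 5: write(P0, v0, 133). refcount(pp0)=2>1 -> COPY to pp5. 6 ppages; refcounts: pp0:1 pp1:1 pp2:1 pp3:1 pp4:1 pp5:1
Op 6: write(P1, v1, 108). refcount(pp1)=1 -> write in place. 6 ppages; refcounts: pp0:1 pp1:1 pp2:1 pp3:1 pp4:1 pp5:1
Op 7: read(P0, v1) -> 177. No state change.
Op 8: fork(P0) -> P2. 6 ppages; refcounts: pp0:1 pp1:1 pp2:1 pp3:2 pp4:2 pp5:2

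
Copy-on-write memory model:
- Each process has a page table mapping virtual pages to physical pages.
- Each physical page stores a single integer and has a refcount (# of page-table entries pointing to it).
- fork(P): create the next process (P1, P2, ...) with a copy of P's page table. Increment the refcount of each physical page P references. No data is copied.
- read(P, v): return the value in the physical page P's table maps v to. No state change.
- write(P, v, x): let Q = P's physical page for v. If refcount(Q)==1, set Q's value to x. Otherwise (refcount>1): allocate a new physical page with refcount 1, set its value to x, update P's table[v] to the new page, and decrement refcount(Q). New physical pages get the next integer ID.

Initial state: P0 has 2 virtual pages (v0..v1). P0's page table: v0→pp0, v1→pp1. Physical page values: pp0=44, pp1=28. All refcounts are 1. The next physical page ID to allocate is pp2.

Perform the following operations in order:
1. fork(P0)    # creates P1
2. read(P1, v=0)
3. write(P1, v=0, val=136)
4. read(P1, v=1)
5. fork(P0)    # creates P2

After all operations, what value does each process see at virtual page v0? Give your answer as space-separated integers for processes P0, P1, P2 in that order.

Op 1: fork(P0) -> P1. 2 ppages; refcounts: pp0:2 pp1:2
Op 2: read(P1, v0) -> 44. No state change.
Op 3: write(P1, v0, 136). refcount(pp0)=2>1 -> COPY to pp2. 3 ppages; refcounts: pp0:1 pp1:2 pp2:1
Op 4: read(P1, v1) -> 28. No state change.
Op 5: fork(P0) -> P2. 3 ppages; refcounts: pp0:2 pp1:3 pp2:1
P0: v0 -> pp0 = 44
P1: v0 -> pp2 = 136
P2: v0 -> pp0 = 44

Answer: 44 136 44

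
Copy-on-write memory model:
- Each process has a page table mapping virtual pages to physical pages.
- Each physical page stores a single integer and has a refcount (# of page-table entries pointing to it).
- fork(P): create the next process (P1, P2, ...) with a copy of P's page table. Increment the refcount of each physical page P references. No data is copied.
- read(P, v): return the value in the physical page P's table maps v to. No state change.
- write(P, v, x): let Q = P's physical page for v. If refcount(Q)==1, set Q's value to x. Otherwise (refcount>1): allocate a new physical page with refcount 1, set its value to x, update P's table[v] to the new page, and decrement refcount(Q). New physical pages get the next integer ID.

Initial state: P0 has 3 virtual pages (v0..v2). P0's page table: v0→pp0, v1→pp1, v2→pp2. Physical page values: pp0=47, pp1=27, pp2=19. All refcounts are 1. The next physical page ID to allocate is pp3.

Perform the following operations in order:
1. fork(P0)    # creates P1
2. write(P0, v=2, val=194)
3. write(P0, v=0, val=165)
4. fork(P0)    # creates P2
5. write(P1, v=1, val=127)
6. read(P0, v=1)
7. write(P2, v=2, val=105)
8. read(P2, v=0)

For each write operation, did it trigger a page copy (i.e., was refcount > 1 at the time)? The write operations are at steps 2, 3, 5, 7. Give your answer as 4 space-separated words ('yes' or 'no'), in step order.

Op 1: fork(P0) -> P1. 3 ppages; refcounts: pp0:2 pp1:2 pp2:2
Op 2: write(P0, v2, 194). refcount(pp2)=2>1 -> COPY to pp3. 4 ppages; refcounts: pp0:2 pp1:2 pp2:1 pp3:1
Op 3: write(P0, v0, 165). refcount(pp0)=2>1 -> COPY to pp4. 5 ppages; refcounts: pp0:1 pp1:2 pp2:1 pp3:1 pp4:1
Op 4: fork(P0) -> P2. 5 ppages; refcounts: pp0:1 pp1:3 pp2:1 pp3:2 pp4:2
Op 5: write(P1, v1, 127). refcount(pp1)=3>1 -> COPY to pp5. 6 ppages; refcounts: pp0:1 pp1:2 pp2:1 pp3:2 pp4:2 pp5:1
Op 6: read(P0, v1) -> 27. No state change.
Op 7: write(P2, v2, 105). refcount(pp3)=2>1 -> COPY to pp6. 7 ppages; refcounts: pp0:1 pp1:2 pp2:1 pp3:1 pp4:2 pp5:1 pp6:1
Op 8: read(P2, v0) -> 165. No state change.

yes yes yes yes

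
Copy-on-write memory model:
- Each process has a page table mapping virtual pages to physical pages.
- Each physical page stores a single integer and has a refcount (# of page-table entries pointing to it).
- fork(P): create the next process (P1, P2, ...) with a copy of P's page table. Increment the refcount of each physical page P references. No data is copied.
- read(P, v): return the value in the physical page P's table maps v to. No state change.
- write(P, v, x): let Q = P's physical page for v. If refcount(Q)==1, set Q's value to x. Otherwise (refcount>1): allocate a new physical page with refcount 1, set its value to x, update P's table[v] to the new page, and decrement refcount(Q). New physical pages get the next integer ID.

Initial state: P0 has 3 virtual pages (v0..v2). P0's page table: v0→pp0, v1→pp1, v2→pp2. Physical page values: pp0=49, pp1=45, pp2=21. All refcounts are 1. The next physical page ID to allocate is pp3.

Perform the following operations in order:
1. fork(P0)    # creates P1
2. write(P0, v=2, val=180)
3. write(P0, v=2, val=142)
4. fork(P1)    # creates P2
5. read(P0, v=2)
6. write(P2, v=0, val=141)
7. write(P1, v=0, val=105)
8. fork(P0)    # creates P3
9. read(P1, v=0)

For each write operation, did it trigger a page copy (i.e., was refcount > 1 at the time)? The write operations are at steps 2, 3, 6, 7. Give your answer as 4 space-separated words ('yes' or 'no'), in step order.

Op 1: fork(P0) -> P1. 3 ppages; refcounts: pp0:2 pp1:2 pp2:2
Op 2: write(P0, v2, 180). refcount(pp2)=2>1 -> COPY to pp3. 4 ppages; refcounts: pp0:2 pp1:2 pp2:1 pp3:1
Op 3: write(P0, v2, 142). refcount(pp3)=1 -> write in place. 4 ppages; refcounts: pp0:2 pp1:2 pp2:1 pp3:1
Op 4: fork(P1) -> P2. 4 ppages; refcounts: pp0:3 pp1:3 pp2:2 pp3:1
Op 5: read(P0, v2) -> 142. No state change.
Op 6: write(P2, v0, 141). refcount(pp0)=3>1 -> COPY to pp4. 5 ppages; refcounts: pp0:2 pp1:3 pp2:2 pp3:1 pp4:1
Op 7: write(P1, v0, 105). refcount(pp0)=2>1 -> COPY to pp5. 6 ppages; refcounts: pp0:1 pp1:3 pp2:2 pp3:1 pp4:1 pp5:1
Op 8: fork(P0) -> P3. 6 ppages; refcounts: pp0:2 pp1:4 pp2:2 pp3:2 pp4:1 pp5:1
Op 9: read(P1, v0) -> 105. No state change.

yes no yes yes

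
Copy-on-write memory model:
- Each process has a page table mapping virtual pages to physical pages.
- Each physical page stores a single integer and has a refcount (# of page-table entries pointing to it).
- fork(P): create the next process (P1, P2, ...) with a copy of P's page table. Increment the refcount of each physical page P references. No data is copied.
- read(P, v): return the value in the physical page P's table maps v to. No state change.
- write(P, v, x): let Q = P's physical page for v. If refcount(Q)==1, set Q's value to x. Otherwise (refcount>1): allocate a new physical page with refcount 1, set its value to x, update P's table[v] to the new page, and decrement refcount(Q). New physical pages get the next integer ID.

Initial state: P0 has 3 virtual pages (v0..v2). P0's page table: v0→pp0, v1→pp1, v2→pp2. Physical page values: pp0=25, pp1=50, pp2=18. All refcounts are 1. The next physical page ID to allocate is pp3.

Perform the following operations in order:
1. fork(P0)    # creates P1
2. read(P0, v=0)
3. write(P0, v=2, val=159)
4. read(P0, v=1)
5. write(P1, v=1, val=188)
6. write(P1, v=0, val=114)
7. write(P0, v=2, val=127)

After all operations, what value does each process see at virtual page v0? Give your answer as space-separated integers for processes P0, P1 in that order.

Op 1: fork(P0) -> P1. 3 ppages; refcounts: pp0:2 pp1:2 pp2:2
Op 2: read(P0, v0) -> 25. No state change.
Op 3: write(P0, v2, 159). refcount(pp2)=2>1 -> COPY to pp3. 4 ppages; refcounts: pp0:2 pp1:2 pp2:1 pp3:1
Op 4: read(P0, v1) -> 50. No state change.
Op 5: write(P1, v1, 188). refcount(pp1)=2>1 -> COPY to pp4. 5 ppages; refcounts: pp0:2 pp1:1 pp2:1 pp3:1 pp4:1
Op 6: write(P1, v0, 114). refcount(pp0)=2>1 -> COPY to pp5. 6 ppages; refcounts: pp0:1 pp1:1 pp2:1 pp3:1 pp4:1 pp5:1
Op 7: write(P0, v2, 127). refcount(pp3)=1 -> write in place. 6 ppages; refcounts: pp0:1 pp1:1 pp2:1 pp3:1 pp4:1 pp5:1
P0: v0 -> pp0 = 25
P1: v0 -> pp5 = 114

Answer: 25 114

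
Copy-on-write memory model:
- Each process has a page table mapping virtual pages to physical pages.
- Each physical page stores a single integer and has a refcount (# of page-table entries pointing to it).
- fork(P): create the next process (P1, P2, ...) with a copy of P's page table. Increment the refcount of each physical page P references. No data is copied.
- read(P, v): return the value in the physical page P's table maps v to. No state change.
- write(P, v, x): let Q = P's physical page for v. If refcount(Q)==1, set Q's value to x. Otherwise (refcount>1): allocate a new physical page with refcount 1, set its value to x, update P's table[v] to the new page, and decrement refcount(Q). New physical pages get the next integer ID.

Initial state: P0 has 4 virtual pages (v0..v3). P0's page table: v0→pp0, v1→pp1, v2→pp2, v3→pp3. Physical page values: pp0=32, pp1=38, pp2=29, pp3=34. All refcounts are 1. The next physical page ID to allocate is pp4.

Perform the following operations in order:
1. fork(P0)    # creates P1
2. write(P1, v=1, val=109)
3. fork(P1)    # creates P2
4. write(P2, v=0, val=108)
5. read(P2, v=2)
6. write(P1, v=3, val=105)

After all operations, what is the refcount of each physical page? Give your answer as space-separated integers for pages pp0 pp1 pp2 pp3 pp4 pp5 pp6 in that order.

Answer: 2 1 3 2 2 1 1

Derivation:
Op 1: fork(P0) -> P1. 4 ppages; refcounts: pp0:2 pp1:2 pp2:2 pp3:2
Op 2: write(P1, v1, 109). refcount(pp1)=2>1 -> COPY to pp4. 5 ppages; refcounts: pp0:2 pp1:1 pp2:2 pp3:2 pp4:1
Op 3: fork(P1) -> P2. 5 ppages; refcounts: pp0:3 pp1:1 pp2:3 pp3:3 pp4:2
Op 4: write(P2, v0, 108). refcount(pp0)=3>1 -> COPY to pp5. 6 ppages; refcounts: pp0:2 pp1:1 pp2:3 pp3:3 pp4:2 pp5:1
Op 5: read(P2, v2) -> 29. No state change.
Op 6: write(P1, v3, 105). refcount(pp3)=3>1 -> COPY to pp6. 7 ppages; refcounts: pp0:2 pp1:1 pp2:3 pp3:2 pp4:2 pp5:1 pp6:1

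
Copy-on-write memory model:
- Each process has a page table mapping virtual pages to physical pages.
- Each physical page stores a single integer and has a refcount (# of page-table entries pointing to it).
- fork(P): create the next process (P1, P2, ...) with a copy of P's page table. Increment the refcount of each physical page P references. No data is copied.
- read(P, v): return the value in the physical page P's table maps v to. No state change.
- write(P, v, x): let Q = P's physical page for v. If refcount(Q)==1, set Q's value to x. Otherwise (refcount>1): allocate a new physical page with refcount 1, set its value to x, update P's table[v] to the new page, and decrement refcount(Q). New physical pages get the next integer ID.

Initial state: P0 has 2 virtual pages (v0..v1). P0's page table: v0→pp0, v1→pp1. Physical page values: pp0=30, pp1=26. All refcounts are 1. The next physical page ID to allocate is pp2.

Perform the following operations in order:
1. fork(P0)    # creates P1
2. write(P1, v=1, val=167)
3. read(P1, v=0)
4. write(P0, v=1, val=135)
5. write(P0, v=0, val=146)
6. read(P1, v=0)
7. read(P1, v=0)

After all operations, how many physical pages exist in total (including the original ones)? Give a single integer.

Op 1: fork(P0) -> P1. 2 ppages; refcounts: pp0:2 pp1:2
Op 2: write(P1, v1, 167). refcount(pp1)=2>1 -> COPY to pp2. 3 ppages; refcounts: pp0:2 pp1:1 pp2:1
Op 3: read(P1, v0) -> 30. No state change.
Op 4: write(P0, v1, 135). refcount(pp1)=1 -> write in place. 3 ppages; refcounts: pp0:2 pp1:1 pp2:1
Op 5: write(P0, v0, 146). refcount(pp0)=2>1 -> COPY to pp3. 4 ppages; refcounts: pp0:1 pp1:1 pp2:1 pp3:1
Op 6: read(P1, v0) -> 30. No state change.
Op 7: read(P1, v0) -> 30. No state change.

Answer: 4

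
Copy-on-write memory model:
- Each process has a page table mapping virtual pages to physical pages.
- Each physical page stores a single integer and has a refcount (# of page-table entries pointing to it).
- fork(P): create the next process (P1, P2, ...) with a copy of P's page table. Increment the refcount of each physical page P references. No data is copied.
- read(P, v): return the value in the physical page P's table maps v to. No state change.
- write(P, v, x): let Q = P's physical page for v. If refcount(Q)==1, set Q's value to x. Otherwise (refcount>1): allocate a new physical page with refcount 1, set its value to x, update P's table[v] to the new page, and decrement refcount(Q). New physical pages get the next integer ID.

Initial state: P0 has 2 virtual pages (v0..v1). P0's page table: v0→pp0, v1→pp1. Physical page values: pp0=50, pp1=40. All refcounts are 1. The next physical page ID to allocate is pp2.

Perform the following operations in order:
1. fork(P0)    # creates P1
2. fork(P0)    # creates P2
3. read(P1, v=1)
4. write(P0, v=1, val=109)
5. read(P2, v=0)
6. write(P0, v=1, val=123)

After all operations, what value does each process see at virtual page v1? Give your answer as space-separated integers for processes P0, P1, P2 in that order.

Op 1: fork(P0) -> P1. 2 ppages; refcounts: pp0:2 pp1:2
Op 2: fork(P0) -> P2. 2 ppages; refcounts: pp0:3 pp1:3
Op 3: read(P1, v1) -> 40. No state change.
Op 4: write(P0, v1, 109). refcount(pp1)=3>1 -> COPY to pp2. 3 ppages; refcounts: pp0:3 pp1:2 pp2:1
Op 5: read(P2, v0) -> 50. No state change.
Op 6: write(P0, v1, 123). refcount(pp2)=1 -> write in place. 3 ppages; refcounts: pp0:3 pp1:2 pp2:1
P0: v1 -> pp2 = 123
P1: v1 -> pp1 = 40
P2: v1 -> pp1 = 40

Answer: 123 40 40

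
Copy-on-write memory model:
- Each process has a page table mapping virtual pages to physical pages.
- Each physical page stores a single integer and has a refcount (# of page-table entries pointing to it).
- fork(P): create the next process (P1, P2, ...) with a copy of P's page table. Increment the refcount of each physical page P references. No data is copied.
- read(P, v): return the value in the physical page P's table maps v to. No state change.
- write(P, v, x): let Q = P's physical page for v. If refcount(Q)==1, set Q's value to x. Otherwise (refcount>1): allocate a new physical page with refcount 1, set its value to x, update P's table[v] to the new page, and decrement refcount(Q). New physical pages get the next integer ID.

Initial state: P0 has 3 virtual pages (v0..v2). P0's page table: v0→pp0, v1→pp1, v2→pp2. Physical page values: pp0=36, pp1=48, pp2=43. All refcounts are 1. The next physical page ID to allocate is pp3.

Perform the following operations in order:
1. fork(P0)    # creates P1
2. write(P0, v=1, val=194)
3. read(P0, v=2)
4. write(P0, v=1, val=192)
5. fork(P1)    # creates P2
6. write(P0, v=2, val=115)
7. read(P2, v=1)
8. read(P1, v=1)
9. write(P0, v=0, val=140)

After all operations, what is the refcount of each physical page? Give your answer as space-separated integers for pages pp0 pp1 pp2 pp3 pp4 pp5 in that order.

Answer: 2 2 2 1 1 1

Derivation:
Op 1: fork(P0) -> P1. 3 ppages; refcounts: pp0:2 pp1:2 pp2:2
Op 2: write(P0, v1, 194). refcount(pp1)=2>1 -> COPY to pp3. 4 ppages; refcounts: pp0:2 pp1:1 pp2:2 pp3:1
Op 3: read(P0, v2) -> 43. No state change.
Op 4: write(P0, v1, 192). refcount(pp3)=1 -> write in place. 4 ppages; refcounts: pp0:2 pp1:1 pp2:2 pp3:1
Op 5: fork(P1) -> P2. 4 ppages; refcounts: pp0:3 pp1:2 pp2:3 pp3:1
Op 6: write(P0, v2, 115). refcount(pp2)=3>1 -> COPY to pp4. 5 ppages; refcounts: pp0:3 pp1:2 pp2:2 pp3:1 pp4:1
Op 7: read(P2, v1) -> 48. No state change.
Op 8: read(P1, v1) -> 48. No state change.
Op 9: write(P0, v0, 140). refcount(pp0)=3>1 -> COPY to pp5. 6 ppages; refcounts: pp0:2 pp1:2 pp2:2 pp3:1 pp4:1 pp5:1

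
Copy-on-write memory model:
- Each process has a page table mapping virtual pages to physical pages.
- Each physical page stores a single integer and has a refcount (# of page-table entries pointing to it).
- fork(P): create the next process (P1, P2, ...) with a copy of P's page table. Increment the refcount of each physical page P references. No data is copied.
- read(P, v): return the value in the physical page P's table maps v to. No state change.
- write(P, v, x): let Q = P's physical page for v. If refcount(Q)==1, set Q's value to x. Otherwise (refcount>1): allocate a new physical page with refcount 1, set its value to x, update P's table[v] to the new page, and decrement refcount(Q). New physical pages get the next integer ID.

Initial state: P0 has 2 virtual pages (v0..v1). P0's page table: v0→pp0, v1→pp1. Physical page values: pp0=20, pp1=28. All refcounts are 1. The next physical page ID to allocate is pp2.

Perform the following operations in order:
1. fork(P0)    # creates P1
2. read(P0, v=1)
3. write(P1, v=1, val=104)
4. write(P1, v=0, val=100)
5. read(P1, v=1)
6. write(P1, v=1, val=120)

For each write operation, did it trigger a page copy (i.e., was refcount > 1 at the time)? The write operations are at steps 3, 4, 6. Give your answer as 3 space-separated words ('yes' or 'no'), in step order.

Op 1: fork(P0) -> P1. 2 ppages; refcounts: pp0:2 pp1:2
Op 2: read(P0, v1) -> 28. No state change.
Op 3: write(P1, v1, 104). refcount(pp1)=2>1 -> COPY to pp2. 3 ppages; refcounts: pp0:2 pp1:1 pp2:1
Op 4: write(P1, v0, 100). refcount(pp0)=2>1 -> COPY to pp3. 4 ppages; refcounts: pp0:1 pp1:1 pp2:1 pp3:1
Op 5: read(P1, v1) -> 104. No state change.
Op 6: write(P1, v1, 120). refcount(pp2)=1 -> write in place. 4 ppages; refcounts: pp0:1 pp1:1 pp2:1 pp3:1

yes yes no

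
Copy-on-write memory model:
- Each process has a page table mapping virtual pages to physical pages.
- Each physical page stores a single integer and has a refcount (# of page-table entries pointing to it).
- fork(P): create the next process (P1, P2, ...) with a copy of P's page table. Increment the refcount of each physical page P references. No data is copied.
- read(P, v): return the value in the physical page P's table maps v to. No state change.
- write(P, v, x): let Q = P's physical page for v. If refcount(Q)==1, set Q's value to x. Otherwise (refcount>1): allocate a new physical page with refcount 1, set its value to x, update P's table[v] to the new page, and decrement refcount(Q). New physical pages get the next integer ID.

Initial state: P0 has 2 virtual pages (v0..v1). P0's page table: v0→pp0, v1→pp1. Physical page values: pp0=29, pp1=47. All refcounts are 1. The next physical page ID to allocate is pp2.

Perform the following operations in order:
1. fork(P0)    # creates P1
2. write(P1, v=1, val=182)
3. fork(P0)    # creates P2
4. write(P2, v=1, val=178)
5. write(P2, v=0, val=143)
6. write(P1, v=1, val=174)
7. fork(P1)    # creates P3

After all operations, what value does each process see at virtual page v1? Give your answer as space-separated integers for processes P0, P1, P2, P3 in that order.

Answer: 47 174 178 174

Derivation:
Op 1: fork(P0) -> P1. 2 ppages; refcounts: pp0:2 pp1:2
Op 2: write(P1, v1, 182). refcount(pp1)=2>1 -> COPY to pp2. 3 ppages; refcounts: pp0:2 pp1:1 pp2:1
Op 3: fork(P0) -> P2. 3 ppages; refcounts: pp0:3 pp1:2 pp2:1
Op 4: write(P2, v1, 178). refcount(pp1)=2>1 -> COPY to pp3. 4 ppages; refcounts: pp0:3 pp1:1 pp2:1 pp3:1
Op 5: write(P2, v0, 143). refcount(pp0)=3>1 -> COPY to pp4. 5 ppages; refcounts: pp0:2 pp1:1 pp2:1 pp3:1 pp4:1
Op 6: write(P1, v1, 174). refcount(pp2)=1 -> write in place. 5 ppages; refcounts: pp0:2 pp1:1 pp2:1 pp3:1 pp4:1
Op 7: fork(P1) -> P3. 5 ppages; refcounts: pp0:3 pp1:1 pp2:2 pp3:1 pp4:1
P0: v1 -> pp1 = 47
P1: v1 -> pp2 = 174
P2: v1 -> pp3 = 178
P3: v1 -> pp2 = 174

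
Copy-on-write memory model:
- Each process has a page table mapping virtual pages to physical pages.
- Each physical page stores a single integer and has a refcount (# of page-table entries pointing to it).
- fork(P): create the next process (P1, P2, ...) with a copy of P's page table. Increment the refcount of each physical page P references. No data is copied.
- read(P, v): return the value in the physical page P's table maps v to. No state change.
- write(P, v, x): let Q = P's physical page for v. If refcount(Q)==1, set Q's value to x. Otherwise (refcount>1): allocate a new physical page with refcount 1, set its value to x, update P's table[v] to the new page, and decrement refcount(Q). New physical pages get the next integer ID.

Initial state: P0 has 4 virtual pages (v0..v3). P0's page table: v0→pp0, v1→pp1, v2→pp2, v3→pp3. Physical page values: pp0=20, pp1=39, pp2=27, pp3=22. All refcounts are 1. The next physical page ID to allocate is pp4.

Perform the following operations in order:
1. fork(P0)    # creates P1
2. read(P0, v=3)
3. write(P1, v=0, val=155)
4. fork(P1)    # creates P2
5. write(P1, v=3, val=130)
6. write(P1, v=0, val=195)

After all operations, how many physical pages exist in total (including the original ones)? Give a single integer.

Op 1: fork(P0) -> P1. 4 ppages; refcounts: pp0:2 pp1:2 pp2:2 pp3:2
Op 2: read(P0, v3) -> 22. No state change.
Op 3: write(P1, v0, 155). refcount(pp0)=2>1 -> COPY to pp4. 5 ppages; refcounts: pp0:1 pp1:2 pp2:2 pp3:2 pp4:1
Op 4: fork(P1) -> P2. 5 ppages; refcounts: pp0:1 pp1:3 pp2:3 pp3:3 pp4:2
Op 5: write(P1, v3, 130). refcount(pp3)=3>1 -> COPY to pp5. 6 ppages; refcounts: pp0:1 pp1:3 pp2:3 pp3:2 pp4:2 pp5:1
Op 6: write(P1, v0, 195). refcount(pp4)=2>1 -> COPY to pp6. 7 ppages; refcounts: pp0:1 pp1:3 pp2:3 pp3:2 pp4:1 pp5:1 pp6:1

Answer: 7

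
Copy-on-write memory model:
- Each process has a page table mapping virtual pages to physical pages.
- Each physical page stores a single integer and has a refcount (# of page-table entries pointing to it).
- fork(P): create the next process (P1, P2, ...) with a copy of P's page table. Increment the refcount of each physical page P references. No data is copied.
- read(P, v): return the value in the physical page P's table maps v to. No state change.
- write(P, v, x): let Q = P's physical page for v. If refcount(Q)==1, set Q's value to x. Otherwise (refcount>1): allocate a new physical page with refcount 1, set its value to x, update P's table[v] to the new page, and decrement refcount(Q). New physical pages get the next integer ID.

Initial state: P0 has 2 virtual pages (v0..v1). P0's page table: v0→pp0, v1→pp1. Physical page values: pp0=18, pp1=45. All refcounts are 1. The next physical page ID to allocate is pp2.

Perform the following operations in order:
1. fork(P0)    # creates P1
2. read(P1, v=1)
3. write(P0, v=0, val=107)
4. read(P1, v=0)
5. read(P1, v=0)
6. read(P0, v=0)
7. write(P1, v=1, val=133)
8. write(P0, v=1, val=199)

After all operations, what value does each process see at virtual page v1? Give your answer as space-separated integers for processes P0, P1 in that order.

Answer: 199 133

Derivation:
Op 1: fork(P0) -> P1. 2 ppages; refcounts: pp0:2 pp1:2
Op 2: read(P1, v1) -> 45. No state change.
Op 3: write(P0, v0, 107). refcount(pp0)=2>1 -> COPY to pp2. 3 ppages; refcounts: pp0:1 pp1:2 pp2:1
Op 4: read(P1, v0) -> 18. No state change.
Op 5: read(P1, v0) -> 18. No state change.
Op 6: read(P0, v0) -> 107. No state change.
Op 7: write(P1, v1, 133). refcount(pp1)=2>1 -> COPY to pp3. 4 ppages; refcounts: pp0:1 pp1:1 pp2:1 pp3:1
Op 8: write(P0, v1, 199). refcount(pp1)=1 -> write in place. 4 ppages; refcounts: pp0:1 pp1:1 pp2:1 pp3:1
P0: v1 -> pp1 = 199
P1: v1 -> pp3 = 133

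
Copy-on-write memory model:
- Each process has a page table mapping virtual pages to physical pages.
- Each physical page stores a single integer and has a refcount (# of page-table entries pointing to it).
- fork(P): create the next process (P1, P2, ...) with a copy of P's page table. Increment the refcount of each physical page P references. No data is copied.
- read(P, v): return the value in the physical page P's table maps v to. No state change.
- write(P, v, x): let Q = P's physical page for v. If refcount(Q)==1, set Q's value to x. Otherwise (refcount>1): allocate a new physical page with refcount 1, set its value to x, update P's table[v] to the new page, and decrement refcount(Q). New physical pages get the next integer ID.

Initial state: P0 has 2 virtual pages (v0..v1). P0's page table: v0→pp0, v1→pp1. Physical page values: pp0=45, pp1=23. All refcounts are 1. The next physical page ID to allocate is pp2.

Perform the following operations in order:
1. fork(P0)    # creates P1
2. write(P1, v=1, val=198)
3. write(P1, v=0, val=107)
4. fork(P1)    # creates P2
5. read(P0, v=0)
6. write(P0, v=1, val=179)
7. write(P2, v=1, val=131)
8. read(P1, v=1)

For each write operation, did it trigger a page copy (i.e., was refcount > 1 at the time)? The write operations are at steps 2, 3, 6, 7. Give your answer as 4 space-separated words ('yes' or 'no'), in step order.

Op 1: fork(P0) -> P1. 2 ppages; refcounts: pp0:2 pp1:2
Op 2: write(P1, v1, 198). refcount(pp1)=2>1 -> COPY to pp2. 3 ppages; refcounts: pp0:2 pp1:1 pp2:1
Op 3: write(P1, v0, 107). refcount(pp0)=2>1 -> COPY to pp3. 4 ppages; refcounts: pp0:1 pp1:1 pp2:1 pp3:1
Op 4: fork(P1) -> P2. 4 ppages; refcounts: pp0:1 pp1:1 pp2:2 pp3:2
Op 5: read(P0, v0) -> 45. No state change.
Op 6: write(P0, v1, 179). refcount(pp1)=1 -> write in place. 4 ppages; refcounts: pp0:1 pp1:1 pp2:2 pp3:2
Op 7: write(P2, v1, 131). refcount(pp2)=2>1 -> COPY to pp4. 5 ppages; refcounts: pp0:1 pp1:1 pp2:1 pp3:2 pp4:1
Op 8: read(P1, v1) -> 198. No state change.

yes yes no yes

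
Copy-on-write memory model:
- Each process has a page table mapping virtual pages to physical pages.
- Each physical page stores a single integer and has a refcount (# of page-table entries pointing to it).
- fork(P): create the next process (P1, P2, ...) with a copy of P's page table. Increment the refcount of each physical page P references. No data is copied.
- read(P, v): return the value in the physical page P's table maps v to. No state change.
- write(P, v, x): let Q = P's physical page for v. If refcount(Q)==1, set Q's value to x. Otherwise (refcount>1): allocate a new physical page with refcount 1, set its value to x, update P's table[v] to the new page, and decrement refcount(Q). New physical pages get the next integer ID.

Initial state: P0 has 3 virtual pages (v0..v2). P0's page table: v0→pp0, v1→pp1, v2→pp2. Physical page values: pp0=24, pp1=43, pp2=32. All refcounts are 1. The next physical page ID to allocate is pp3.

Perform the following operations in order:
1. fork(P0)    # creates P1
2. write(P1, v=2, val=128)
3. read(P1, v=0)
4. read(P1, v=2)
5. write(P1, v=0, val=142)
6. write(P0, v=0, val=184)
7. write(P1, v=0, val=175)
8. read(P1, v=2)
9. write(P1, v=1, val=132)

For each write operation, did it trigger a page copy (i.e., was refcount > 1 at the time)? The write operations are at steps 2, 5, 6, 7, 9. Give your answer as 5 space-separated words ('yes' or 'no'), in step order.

Op 1: fork(P0) -> P1. 3 ppages; refcounts: pp0:2 pp1:2 pp2:2
Op 2: write(P1, v2, 128). refcount(pp2)=2>1 -> COPY to pp3. 4 ppages; refcounts: pp0:2 pp1:2 pp2:1 pp3:1
Op 3: read(P1, v0) -> 24. No state change.
Op 4: read(P1, v2) -> 128. No state change.
Op 5: write(P1, v0, 142). refcount(pp0)=2>1 -> COPY to pp4. 5 ppages; refcounts: pp0:1 pp1:2 pp2:1 pp3:1 pp4:1
Op 6: write(P0, v0, 184). refcount(pp0)=1 -> write in place. 5 ppages; refcounts: pp0:1 pp1:2 pp2:1 pp3:1 pp4:1
Op 7: write(P1, v0, 175). refcount(pp4)=1 -> write in place. 5 ppages; refcounts: pp0:1 pp1:2 pp2:1 pp3:1 pp4:1
Op 8: read(P1, v2) -> 128. No state change.
Op 9: write(P1, v1, 132). refcount(pp1)=2>1 -> COPY to pp5. 6 ppages; refcounts: pp0:1 pp1:1 pp2:1 pp3:1 pp4:1 pp5:1

yes yes no no yes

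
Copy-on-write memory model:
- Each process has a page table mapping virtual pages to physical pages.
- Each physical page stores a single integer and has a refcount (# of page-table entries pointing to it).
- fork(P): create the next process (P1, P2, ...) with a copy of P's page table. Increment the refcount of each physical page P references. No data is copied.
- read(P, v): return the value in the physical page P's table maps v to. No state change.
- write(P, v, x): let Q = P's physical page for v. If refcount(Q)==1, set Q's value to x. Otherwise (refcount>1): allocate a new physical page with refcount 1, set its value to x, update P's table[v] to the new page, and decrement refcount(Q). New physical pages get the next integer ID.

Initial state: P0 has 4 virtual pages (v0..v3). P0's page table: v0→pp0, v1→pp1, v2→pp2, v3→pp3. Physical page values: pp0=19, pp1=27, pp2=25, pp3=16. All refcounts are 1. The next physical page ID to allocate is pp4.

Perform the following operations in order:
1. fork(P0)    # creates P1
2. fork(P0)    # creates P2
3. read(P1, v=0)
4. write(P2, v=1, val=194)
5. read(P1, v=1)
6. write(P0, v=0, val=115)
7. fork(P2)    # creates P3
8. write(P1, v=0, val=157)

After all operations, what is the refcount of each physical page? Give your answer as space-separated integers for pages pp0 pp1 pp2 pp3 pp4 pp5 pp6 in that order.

Answer: 2 2 4 4 2 1 1

Derivation:
Op 1: fork(P0) -> P1. 4 ppages; refcounts: pp0:2 pp1:2 pp2:2 pp3:2
Op 2: fork(P0) -> P2. 4 ppages; refcounts: pp0:3 pp1:3 pp2:3 pp3:3
Op 3: read(P1, v0) -> 19. No state change.
Op 4: write(P2, v1, 194). refcount(pp1)=3>1 -> COPY to pp4. 5 ppages; refcounts: pp0:3 pp1:2 pp2:3 pp3:3 pp4:1
Op 5: read(P1, v1) -> 27. No state change.
Op 6: write(P0, v0, 115). refcount(pp0)=3>1 -> COPY to pp5. 6 ppages; refcounts: pp0:2 pp1:2 pp2:3 pp3:3 pp4:1 pp5:1
Op 7: fork(P2) -> P3. 6 ppages; refcounts: pp0:3 pp1:2 pp2:4 pp3:4 pp4:2 pp5:1
Op 8: write(P1, v0, 157). refcount(pp0)=3>1 -> COPY to pp6. 7 ppages; refcounts: pp0:2 pp1:2 pp2:4 pp3:4 pp4:2 pp5:1 pp6:1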